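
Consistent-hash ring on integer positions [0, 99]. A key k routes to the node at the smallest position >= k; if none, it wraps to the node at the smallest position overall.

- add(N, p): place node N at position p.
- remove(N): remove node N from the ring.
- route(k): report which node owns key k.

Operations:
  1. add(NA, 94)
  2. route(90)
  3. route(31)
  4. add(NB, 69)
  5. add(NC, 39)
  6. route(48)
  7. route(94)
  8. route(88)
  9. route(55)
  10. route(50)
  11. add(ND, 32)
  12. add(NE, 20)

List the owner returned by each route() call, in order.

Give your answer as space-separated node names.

Op 1: add NA@94 -> ring=[94:NA]
Op 2: route key 90: smallest pos >= 90 is 94 -> NA
Op 3: route key 31: smallest pos >= 31 is 94 -> NA
Op 4: add NB@69 -> ring=[69:NB,94:NA]
Op 5: add NC@39 -> ring=[39:NC,69:NB,94:NA]
Op 6: route key 48: smallest pos >= 48 is 69 -> NB
Op 7: route key 94: smallest pos >= 94 is 94 -> NA
Op 8: route key 88: smallest pos >= 88 is 94 -> NA
Op 9: route key 55: smallest pos >= 55 is 69 -> NB
Op 10: route key 50: smallest pos >= 50 is 69 -> NB
Op 11: add ND@32 -> ring=[32:ND,39:NC,69:NB,94:NA]
Op 12: add NE@20 -> ring=[20:NE,32:ND,39:NC,69:NB,94:NA]

Answer: NA NA NB NA NA NB NB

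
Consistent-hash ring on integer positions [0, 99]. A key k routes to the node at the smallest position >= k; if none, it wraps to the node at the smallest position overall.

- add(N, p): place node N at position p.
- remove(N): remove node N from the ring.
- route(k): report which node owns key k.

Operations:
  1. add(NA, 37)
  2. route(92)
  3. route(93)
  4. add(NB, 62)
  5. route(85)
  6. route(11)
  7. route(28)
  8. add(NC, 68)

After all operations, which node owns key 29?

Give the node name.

Answer: NA

Derivation:
Op 1: add NA@37 -> ring=[37:NA]
Op 2: route key 92: none >= 92, wrap to smallest pos 37 -> NA
Op 3: route key 93: none >= 93, wrap to smallest pos 37 -> NA
Op 4: add NB@62 -> ring=[37:NA,62:NB]
Op 5: route key 85: none >= 85, wrap to smallest pos 37 -> NA
Op 6: route key 11: smallest pos >= 11 is 37 -> NA
Op 7: route key 28: smallest pos >= 28 is 37 -> NA
Op 8: add NC@68 -> ring=[37:NA,62:NB,68:NC]
Final route key 29: smallest pos >= 29 is 37 -> NA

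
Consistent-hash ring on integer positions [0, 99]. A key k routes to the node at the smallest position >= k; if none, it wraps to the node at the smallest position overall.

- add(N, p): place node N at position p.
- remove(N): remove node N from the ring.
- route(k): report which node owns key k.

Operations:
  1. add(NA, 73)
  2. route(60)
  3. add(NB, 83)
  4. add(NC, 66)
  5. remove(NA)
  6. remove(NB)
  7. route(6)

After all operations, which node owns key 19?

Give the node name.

Op 1: add NA@73 -> ring=[73:NA]
Op 2: route key 60: smallest pos >= 60 is 73 -> NA
Op 3: add NB@83 -> ring=[73:NA,83:NB]
Op 4: add NC@66 -> ring=[66:NC,73:NA,83:NB]
Op 5: remove NA -> ring=[66:NC,83:NB]
Op 6: remove NB -> ring=[66:NC]
Op 7: route key 6: smallest pos >= 6 is 66 -> NC
Final route key 19: smallest pos >= 19 is 66 -> NC

Answer: NC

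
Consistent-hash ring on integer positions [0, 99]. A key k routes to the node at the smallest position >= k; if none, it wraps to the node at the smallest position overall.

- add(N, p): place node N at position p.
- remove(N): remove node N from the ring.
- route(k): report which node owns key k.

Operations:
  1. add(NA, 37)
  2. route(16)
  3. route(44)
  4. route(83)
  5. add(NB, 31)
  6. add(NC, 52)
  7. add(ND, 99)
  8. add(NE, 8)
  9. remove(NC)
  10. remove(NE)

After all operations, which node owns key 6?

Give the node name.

Op 1: add NA@37 -> ring=[37:NA]
Op 2: route key 16: smallest pos >= 16 is 37 -> NA
Op 3: route key 44: none >= 44, wrap to smallest pos 37 -> NA
Op 4: route key 83: none >= 83, wrap to smallest pos 37 -> NA
Op 5: add NB@31 -> ring=[31:NB,37:NA]
Op 6: add NC@52 -> ring=[31:NB,37:NA,52:NC]
Op 7: add ND@99 -> ring=[31:NB,37:NA,52:NC,99:ND]
Op 8: add NE@8 -> ring=[8:NE,31:NB,37:NA,52:NC,99:ND]
Op 9: remove NC -> ring=[8:NE,31:NB,37:NA,99:ND]
Op 10: remove NE -> ring=[31:NB,37:NA,99:ND]
Final route key 6: smallest pos >= 6 is 31 -> NB

Answer: NB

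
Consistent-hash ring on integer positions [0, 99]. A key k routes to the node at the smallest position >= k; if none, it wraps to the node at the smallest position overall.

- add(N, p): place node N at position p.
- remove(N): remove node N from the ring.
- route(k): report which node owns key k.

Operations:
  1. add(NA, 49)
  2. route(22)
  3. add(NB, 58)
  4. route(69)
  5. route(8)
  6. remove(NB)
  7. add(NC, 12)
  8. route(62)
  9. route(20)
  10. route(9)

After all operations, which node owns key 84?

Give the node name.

Answer: NC

Derivation:
Op 1: add NA@49 -> ring=[49:NA]
Op 2: route key 22: smallest pos >= 22 is 49 -> NA
Op 3: add NB@58 -> ring=[49:NA,58:NB]
Op 4: route key 69: none >= 69, wrap to smallest pos 49 -> NA
Op 5: route key 8: smallest pos >= 8 is 49 -> NA
Op 6: remove NB -> ring=[49:NA]
Op 7: add NC@12 -> ring=[12:NC,49:NA]
Op 8: route key 62: none >= 62, wrap to smallest pos 12 -> NC
Op 9: route key 20: smallest pos >= 20 is 49 -> NA
Op 10: route key 9: smallest pos >= 9 is 12 -> NC
Final route key 84: none >= 84, wrap to smallest pos 12 -> NC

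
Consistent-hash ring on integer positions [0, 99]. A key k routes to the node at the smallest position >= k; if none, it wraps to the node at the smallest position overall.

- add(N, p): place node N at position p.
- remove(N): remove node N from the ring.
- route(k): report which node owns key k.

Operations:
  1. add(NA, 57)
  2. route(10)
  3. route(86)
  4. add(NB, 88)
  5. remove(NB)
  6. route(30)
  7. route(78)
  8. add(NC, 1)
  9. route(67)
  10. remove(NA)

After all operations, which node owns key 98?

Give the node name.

Answer: NC

Derivation:
Op 1: add NA@57 -> ring=[57:NA]
Op 2: route key 10: smallest pos >= 10 is 57 -> NA
Op 3: route key 86: none >= 86, wrap to smallest pos 57 -> NA
Op 4: add NB@88 -> ring=[57:NA,88:NB]
Op 5: remove NB -> ring=[57:NA]
Op 6: route key 30: smallest pos >= 30 is 57 -> NA
Op 7: route key 78: none >= 78, wrap to smallest pos 57 -> NA
Op 8: add NC@1 -> ring=[1:NC,57:NA]
Op 9: route key 67: none >= 67, wrap to smallest pos 1 -> NC
Op 10: remove NA -> ring=[1:NC]
Final route key 98: none >= 98, wrap to smallest pos 1 -> NC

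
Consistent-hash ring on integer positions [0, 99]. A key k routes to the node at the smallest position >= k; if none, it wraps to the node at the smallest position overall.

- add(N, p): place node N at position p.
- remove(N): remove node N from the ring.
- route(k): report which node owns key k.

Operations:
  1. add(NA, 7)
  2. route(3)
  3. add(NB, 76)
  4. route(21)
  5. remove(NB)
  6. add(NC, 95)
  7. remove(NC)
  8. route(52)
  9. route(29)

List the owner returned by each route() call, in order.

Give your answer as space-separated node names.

Answer: NA NB NA NA

Derivation:
Op 1: add NA@7 -> ring=[7:NA]
Op 2: route key 3: smallest pos >= 3 is 7 -> NA
Op 3: add NB@76 -> ring=[7:NA,76:NB]
Op 4: route key 21: smallest pos >= 21 is 76 -> NB
Op 5: remove NB -> ring=[7:NA]
Op 6: add NC@95 -> ring=[7:NA,95:NC]
Op 7: remove NC -> ring=[7:NA]
Op 8: route key 52: none >= 52, wrap to smallest pos 7 -> NA
Op 9: route key 29: none >= 29, wrap to smallest pos 7 -> NA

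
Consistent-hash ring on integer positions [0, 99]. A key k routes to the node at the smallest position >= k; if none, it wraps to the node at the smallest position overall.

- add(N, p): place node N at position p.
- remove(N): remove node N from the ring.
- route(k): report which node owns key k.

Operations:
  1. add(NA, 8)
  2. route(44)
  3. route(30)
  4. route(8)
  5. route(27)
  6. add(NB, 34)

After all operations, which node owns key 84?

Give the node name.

Op 1: add NA@8 -> ring=[8:NA]
Op 2: route key 44: none >= 44, wrap to smallest pos 8 -> NA
Op 3: route key 30: none >= 30, wrap to smallest pos 8 -> NA
Op 4: route key 8: smallest pos >= 8 is 8 -> NA
Op 5: route key 27: none >= 27, wrap to smallest pos 8 -> NA
Op 6: add NB@34 -> ring=[8:NA,34:NB]
Final route key 84: none >= 84, wrap to smallest pos 8 -> NA

Answer: NA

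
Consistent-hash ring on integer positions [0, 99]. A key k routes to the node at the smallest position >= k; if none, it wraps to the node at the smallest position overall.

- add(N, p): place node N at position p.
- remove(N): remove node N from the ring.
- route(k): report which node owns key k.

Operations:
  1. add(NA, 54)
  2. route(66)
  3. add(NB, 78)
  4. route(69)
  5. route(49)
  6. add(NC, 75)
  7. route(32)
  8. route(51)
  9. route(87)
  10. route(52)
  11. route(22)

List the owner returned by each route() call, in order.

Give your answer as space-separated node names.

Op 1: add NA@54 -> ring=[54:NA]
Op 2: route key 66: none >= 66, wrap to smallest pos 54 -> NA
Op 3: add NB@78 -> ring=[54:NA,78:NB]
Op 4: route key 69: smallest pos >= 69 is 78 -> NB
Op 5: route key 49: smallest pos >= 49 is 54 -> NA
Op 6: add NC@75 -> ring=[54:NA,75:NC,78:NB]
Op 7: route key 32: smallest pos >= 32 is 54 -> NA
Op 8: route key 51: smallest pos >= 51 is 54 -> NA
Op 9: route key 87: none >= 87, wrap to smallest pos 54 -> NA
Op 10: route key 52: smallest pos >= 52 is 54 -> NA
Op 11: route key 22: smallest pos >= 22 is 54 -> NA

Answer: NA NB NA NA NA NA NA NA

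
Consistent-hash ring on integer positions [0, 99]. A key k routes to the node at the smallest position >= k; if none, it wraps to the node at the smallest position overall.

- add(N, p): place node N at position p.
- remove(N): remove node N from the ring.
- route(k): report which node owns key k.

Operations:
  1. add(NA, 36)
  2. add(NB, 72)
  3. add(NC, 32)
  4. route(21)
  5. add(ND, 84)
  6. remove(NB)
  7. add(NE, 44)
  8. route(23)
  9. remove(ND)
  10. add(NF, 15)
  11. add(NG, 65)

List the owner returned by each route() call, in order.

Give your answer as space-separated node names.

Answer: NC NC

Derivation:
Op 1: add NA@36 -> ring=[36:NA]
Op 2: add NB@72 -> ring=[36:NA,72:NB]
Op 3: add NC@32 -> ring=[32:NC,36:NA,72:NB]
Op 4: route key 21: smallest pos >= 21 is 32 -> NC
Op 5: add ND@84 -> ring=[32:NC,36:NA,72:NB,84:ND]
Op 6: remove NB -> ring=[32:NC,36:NA,84:ND]
Op 7: add NE@44 -> ring=[32:NC,36:NA,44:NE,84:ND]
Op 8: route key 23: smallest pos >= 23 is 32 -> NC
Op 9: remove ND -> ring=[32:NC,36:NA,44:NE]
Op 10: add NF@15 -> ring=[15:NF,32:NC,36:NA,44:NE]
Op 11: add NG@65 -> ring=[15:NF,32:NC,36:NA,44:NE,65:NG]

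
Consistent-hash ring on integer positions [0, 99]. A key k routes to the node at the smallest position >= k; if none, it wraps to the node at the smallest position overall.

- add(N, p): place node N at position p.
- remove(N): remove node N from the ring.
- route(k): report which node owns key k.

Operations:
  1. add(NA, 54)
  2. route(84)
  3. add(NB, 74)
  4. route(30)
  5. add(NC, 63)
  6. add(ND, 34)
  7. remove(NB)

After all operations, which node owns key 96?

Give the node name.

Answer: ND

Derivation:
Op 1: add NA@54 -> ring=[54:NA]
Op 2: route key 84: none >= 84, wrap to smallest pos 54 -> NA
Op 3: add NB@74 -> ring=[54:NA,74:NB]
Op 4: route key 30: smallest pos >= 30 is 54 -> NA
Op 5: add NC@63 -> ring=[54:NA,63:NC,74:NB]
Op 6: add ND@34 -> ring=[34:ND,54:NA,63:NC,74:NB]
Op 7: remove NB -> ring=[34:ND,54:NA,63:NC]
Final route key 96: none >= 96, wrap to smallest pos 34 -> ND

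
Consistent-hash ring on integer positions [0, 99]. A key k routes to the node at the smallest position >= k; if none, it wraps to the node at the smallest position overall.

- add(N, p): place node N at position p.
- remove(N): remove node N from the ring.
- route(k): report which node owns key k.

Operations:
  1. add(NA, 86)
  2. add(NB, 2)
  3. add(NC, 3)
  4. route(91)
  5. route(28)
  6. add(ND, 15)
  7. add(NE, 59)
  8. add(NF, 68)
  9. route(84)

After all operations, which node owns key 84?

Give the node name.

Answer: NA

Derivation:
Op 1: add NA@86 -> ring=[86:NA]
Op 2: add NB@2 -> ring=[2:NB,86:NA]
Op 3: add NC@3 -> ring=[2:NB,3:NC,86:NA]
Op 4: route key 91: none >= 91, wrap to smallest pos 2 -> NB
Op 5: route key 28: smallest pos >= 28 is 86 -> NA
Op 6: add ND@15 -> ring=[2:NB,3:NC,15:ND,86:NA]
Op 7: add NE@59 -> ring=[2:NB,3:NC,15:ND,59:NE,86:NA]
Op 8: add NF@68 -> ring=[2:NB,3:NC,15:ND,59:NE,68:NF,86:NA]
Op 9: route key 84: smallest pos >= 84 is 86 -> NA
Final route key 84: smallest pos >= 84 is 86 -> NA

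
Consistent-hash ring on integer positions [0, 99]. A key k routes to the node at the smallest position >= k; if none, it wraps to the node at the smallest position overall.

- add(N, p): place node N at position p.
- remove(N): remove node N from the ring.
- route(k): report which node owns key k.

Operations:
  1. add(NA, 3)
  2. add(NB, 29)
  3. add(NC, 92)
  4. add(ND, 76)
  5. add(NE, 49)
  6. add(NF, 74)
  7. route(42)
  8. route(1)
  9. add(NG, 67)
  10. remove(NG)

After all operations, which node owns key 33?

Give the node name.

Answer: NE

Derivation:
Op 1: add NA@3 -> ring=[3:NA]
Op 2: add NB@29 -> ring=[3:NA,29:NB]
Op 3: add NC@92 -> ring=[3:NA,29:NB,92:NC]
Op 4: add ND@76 -> ring=[3:NA,29:NB,76:ND,92:NC]
Op 5: add NE@49 -> ring=[3:NA,29:NB,49:NE,76:ND,92:NC]
Op 6: add NF@74 -> ring=[3:NA,29:NB,49:NE,74:NF,76:ND,92:NC]
Op 7: route key 42: smallest pos >= 42 is 49 -> NE
Op 8: route key 1: smallest pos >= 1 is 3 -> NA
Op 9: add NG@67 -> ring=[3:NA,29:NB,49:NE,67:NG,74:NF,76:ND,92:NC]
Op 10: remove NG -> ring=[3:NA,29:NB,49:NE,74:NF,76:ND,92:NC]
Final route key 33: smallest pos >= 33 is 49 -> NE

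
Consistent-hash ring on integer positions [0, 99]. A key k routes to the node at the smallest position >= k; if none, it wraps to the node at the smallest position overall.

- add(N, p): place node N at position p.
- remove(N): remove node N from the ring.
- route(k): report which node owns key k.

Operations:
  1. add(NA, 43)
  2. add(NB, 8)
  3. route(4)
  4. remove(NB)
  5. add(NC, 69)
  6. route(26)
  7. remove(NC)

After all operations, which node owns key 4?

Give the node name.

Op 1: add NA@43 -> ring=[43:NA]
Op 2: add NB@8 -> ring=[8:NB,43:NA]
Op 3: route key 4: smallest pos >= 4 is 8 -> NB
Op 4: remove NB -> ring=[43:NA]
Op 5: add NC@69 -> ring=[43:NA,69:NC]
Op 6: route key 26: smallest pos >= 26 is 43 -> NA
Op 7: remove NC -> ring=[43:NA]
Final route key 4: smallest pos >= 4 is 43 -> NA

Answer: NA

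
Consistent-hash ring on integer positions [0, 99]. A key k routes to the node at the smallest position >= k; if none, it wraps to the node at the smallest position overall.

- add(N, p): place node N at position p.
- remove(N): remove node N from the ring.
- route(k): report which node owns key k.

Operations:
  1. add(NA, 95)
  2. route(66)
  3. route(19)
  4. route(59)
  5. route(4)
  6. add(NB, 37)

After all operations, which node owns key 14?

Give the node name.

Op 1: add NA@95 -> ring=[95:NA]
Op 2: route key 66: smallest pos >= 66 is 95 -> NA
Op 3: route key 19: smallest pos >= 19 is 95 -> NA
Op 4: route key 59: smallest pos >= 59 is 95 -> NA
Op 5: route key 4: smallest pos >= 4 is 95 -> NA
Op 6: add NB@37 -> ring=[37:NB,95:NA]
Final route key 14: smallest pos >= 14 is 37 -> NB

Answer: NB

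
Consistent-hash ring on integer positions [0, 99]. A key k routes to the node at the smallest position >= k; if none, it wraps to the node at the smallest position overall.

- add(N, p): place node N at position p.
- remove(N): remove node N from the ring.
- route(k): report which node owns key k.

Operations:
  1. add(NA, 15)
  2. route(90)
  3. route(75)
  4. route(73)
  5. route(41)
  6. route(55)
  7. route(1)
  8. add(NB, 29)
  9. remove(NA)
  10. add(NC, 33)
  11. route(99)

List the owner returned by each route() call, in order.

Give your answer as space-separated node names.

Op 1: add NA@15 -> ring=[15:NA]
Op 2: route key 90: none >= 90, wrap to smallest pos 15 -> NA
Op 3: route key 75: none >= 75, wrap to smallest pos 15 -> NA
Op 4: route key 73: none >= 73, wrap to smallest pos 15 -> NA
Op 5: route key 41: none >= 41, wrap to smallest pos 15 -> NA
Op 6: route key 55: none >= 55, wrap to smallest pos 15 -> NA
Op 7: route key 1: smallest pos >= 1 is 15 -> NA
Op 8: add NB@29 -> ring=[15:NA,29:NB]
Op 9: remove NA -> ring=[29:NB]
Op 10: add NC@33 -> ring=[29:NB,33:NC]
Op 11: route key 99: none >= 99, wrap to smallest pos 29 -> NB

Answer: NA NA NA NA NA NA NB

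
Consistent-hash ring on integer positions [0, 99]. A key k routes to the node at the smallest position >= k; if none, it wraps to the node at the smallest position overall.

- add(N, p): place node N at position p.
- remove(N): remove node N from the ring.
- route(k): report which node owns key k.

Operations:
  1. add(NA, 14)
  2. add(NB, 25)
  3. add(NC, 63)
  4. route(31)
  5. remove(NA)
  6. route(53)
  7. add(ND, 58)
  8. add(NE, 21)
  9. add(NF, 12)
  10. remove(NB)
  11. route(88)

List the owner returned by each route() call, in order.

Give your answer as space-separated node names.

Op 1: add NA@14 -> ring=[14:NA]
Op 2: add NB@25 -> ring=[14:NA,25:NB]
Op 3: add NC@63 -> ring=[14:NA,25:NB,63:NC]
Op 4: route key 31: smallest pos >= 31 is 63 -> NC
Op 5: remove NA -> ring=[25:NB,63:NC]
Op 6: route key 53: smallest pos >= 53 is 63 -> NC
Op 7: add ND@58 -> ring=[25:NB,58:ND,63:NC]
Op 8: add NE@21 -> ring=[21:NE,25:NB,58:ND,63:NC]
Op 9: add NF@12 -> ring=[12:NF,21:NE,25:NB,58:ND,63:NC]
Op 10: remove NB -> ring=[12:NF,21:NE,58:ND,63:NC]
Op 11: route key 88: none >= 88, wrap to smallest pos 12 -> NF

Answer: NC NC NF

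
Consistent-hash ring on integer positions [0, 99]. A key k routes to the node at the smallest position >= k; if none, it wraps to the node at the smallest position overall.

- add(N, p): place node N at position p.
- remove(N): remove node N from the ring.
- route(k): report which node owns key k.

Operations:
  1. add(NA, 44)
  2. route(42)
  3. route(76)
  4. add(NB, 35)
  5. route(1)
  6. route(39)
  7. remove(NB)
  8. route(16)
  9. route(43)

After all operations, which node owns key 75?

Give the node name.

Op 1: add NA@44 -> ring=[44:NA]
Op 2: route key 42: smallest pos >= 42 is 44 -> NA
Op 3: route key 76: none >= 76, wrap to smallest pos 44 -> NA
Op 4: add NB@35 -> ring=[35:NB,44:NA]
Op 5: route key 1: smallest pos >= 1 is 35 -> NB
Op 6: route key 39: smallest pos >= 39 is 44 -> NA
Op 7: remove NB -> ring=[44:NA]
Op 8: route key 16: smallest pos >= 16 is 44 -> NA
Op 9: route key 43: smallest pos >= 43 is 44 -> NA
Final route key 75: none >= 75, wrap to smallest pos 44 -> NA

Answer: NA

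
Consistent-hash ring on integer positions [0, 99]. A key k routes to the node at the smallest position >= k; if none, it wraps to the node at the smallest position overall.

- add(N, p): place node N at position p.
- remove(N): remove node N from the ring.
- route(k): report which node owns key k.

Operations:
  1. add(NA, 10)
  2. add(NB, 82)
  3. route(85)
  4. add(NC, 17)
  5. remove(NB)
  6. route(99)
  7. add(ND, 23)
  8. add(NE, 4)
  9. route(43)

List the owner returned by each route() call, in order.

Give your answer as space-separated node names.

Op 1: add NA@10 -> ring=[10:NA]
Op 2: add NB@82 -> ring=[10:NA,82:NB]
Op 3: route key 85: none >= 85, wrap to smallest pos 10 -> NA
Op 4: add NC@17 -> ring=[10:NA,17:NC,82:NB]
Op 5: remove NB -> ring=[10:NA,17:NC]
Op 6: route key 99: none >= 99, wrap to smallest pos 10 -> NA
Op 7: add ND@23 -> ring=[10:NA,17:NC,23:ND]
Op 8: add NE@4 -> ring=[4:NE,10:NA,17:NC,23:ND]
Op 9: route key 43: none >= 43, wrap to smallest pos 4 -> NE

Answer: NA NA NE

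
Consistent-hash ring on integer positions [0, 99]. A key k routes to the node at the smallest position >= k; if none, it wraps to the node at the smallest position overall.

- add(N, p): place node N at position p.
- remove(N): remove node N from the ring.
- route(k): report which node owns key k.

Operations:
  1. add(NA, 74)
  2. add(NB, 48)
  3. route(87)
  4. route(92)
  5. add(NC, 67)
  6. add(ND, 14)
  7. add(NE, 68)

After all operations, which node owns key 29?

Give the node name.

Answer: NB

Derivation:
Op 1: add NA@74 -> ring=[74:NA]
Op 2: add NB@48 -> ring=[48:NB,74:NA]
Op 3: route key 87: none >= 87, wrap to smallest pos 48 -> NB
Op 4: route key 92: none >= 92, wrap to smallest pos 48 -> NB
Op 5: add NC@67 -> ring=[48:NB,67:NC,74:NA]
Op 6: add ND@14 -> ring=[14:ND,48:NB,67:NC,74:NA]
Op 7: add NE@68 -> ring=[14:ND,48:NB,67:NC,68:NE,74:NA]
Final route key 29: smallest pos >= 29 is 48 -> NB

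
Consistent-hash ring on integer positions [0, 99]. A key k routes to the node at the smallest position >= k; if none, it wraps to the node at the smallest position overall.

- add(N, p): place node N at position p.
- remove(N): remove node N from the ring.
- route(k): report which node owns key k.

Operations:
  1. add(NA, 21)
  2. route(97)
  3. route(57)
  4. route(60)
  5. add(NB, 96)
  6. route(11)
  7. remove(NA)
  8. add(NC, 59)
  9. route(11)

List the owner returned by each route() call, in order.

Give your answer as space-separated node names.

Answer: NA NA NA NA NC

Derivation:
Op 1: add NA@21 -> ring=[21:NA]
Op 2: route key 97: none >= 97, wrap to smallest pos 21 -> NA
Op 3: route key 57: none >= 57, wrap to smallest pos 21 -> NA
Op 4: route key 60: none >= 60, wrap to smallest pos 21 -> NA
Op 5: add NB@96 -> ring=[21:NA,96:NB]
Op 6: route key 11: smallest pos >= 11 is 21 -> NA
Op 7: remove NA -> ring=[96:NB]
Op 8: add NC@59 -> ring=[59:NC,96:NB]
Op 9: route key 11: smallest pos >= 11 is 59 -> NC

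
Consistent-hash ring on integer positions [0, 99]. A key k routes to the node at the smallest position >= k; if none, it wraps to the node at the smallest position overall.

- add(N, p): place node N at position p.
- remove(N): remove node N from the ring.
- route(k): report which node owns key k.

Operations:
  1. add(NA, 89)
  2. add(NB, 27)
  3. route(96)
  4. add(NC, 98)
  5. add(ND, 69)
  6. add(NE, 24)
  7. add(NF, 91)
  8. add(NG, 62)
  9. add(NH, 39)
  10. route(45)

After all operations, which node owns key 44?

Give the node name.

Op 1: add NA@89 -> ring=[89:NA]
Op 2: add NB@27 -> ring=[27:NB,89:NA]
Op 3: route key 96: none >= 96, wrap to smallest pos 27 -> NB
Op 4: add NC@98 -> ring=[27:NB,89:NA,98:NC]
Op 5: add ND@69 -> ring=[27:NB,69:ND,89:NA,98:NC]
Op 6: add NE@24 -> ring=[24:NE,27:NB,69:ND,89:NA,98:NC]
Op 7: add NF@91 -> ring=[24:NE,27:NB,69:ND,89:NA,91:NF,98:NC]
Op 8: add NG@62 -> ring=[24:NE,27:NB,62:NG,69:ND,89:NA,91:NF,98:NC]
Op 9: add NH@39 -> ring=[24:NE,27:NB,39:NH,62:NG,69:ND,89:NA,91:NF,98:NC]
Op 10: route key 45: smallest pos >= 45 is 62 -> NG
Final route key 44: smallest pos >= 44 is 62 -> NG

Answer: NG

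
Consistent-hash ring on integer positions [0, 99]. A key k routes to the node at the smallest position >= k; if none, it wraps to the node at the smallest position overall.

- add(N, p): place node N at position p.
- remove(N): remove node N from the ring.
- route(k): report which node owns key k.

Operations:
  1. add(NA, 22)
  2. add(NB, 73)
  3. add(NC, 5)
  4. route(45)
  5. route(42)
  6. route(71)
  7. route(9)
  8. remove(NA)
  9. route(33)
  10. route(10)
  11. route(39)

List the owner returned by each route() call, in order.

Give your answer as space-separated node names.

Op 1: add NA@22 -> ring=[22:NA]
Op 2: add NB@73 -> ring=[22:NA,73:NB]
Op 3: add NC@5 -> ring=[5:NC,22:NA,73:NB]
Op 4: route key 45: smallest pos >= 45 is 73 -> NB
Op 5: route key 42: smallest pos >= 42 is 73 -> NB
Op 6: route key 71: smallest pos >= 71 is 73 -> NB
Op 7: route key 9: smallest pos >= 9 is 22 -> NA
Op 8: remove NA -> ring=[5:NC,73:NB]
Op 9: route key 33: smallest pos >= 33 is 73 -> NB
Op 10: route key 10: smallest pos >= 10 is 73 -> NB
Op 11: route key 39: smallest pos >= 39 is 73 -> NB

Answer: NB NB NB NA NB NB NB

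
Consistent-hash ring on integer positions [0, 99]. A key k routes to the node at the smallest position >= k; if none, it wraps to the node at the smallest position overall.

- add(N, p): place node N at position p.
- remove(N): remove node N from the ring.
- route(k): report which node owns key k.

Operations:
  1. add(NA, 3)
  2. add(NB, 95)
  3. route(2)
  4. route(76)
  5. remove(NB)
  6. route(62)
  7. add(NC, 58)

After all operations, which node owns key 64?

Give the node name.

Answer: NA

Derivation:
Op 1: add NA@3 -> ring=[3:NA]
Op 2: add NB@95 -> ring=[3:NA,95:NB]
Op 3: route key 2: smallest pos >= 2 is 3 -> NA
Op 4: route key 76: smallest pos >= 76 is 95 -> NB
Op 5: remove NB -> ring=[3:NA]
Op 6: route key 62: none >= 62, wrap to smallest pos 3 -> NA
Op 7: add NC@58 -> ring=[3:NA,58:NC]
Final route key 64: none >= 64, wrap to smallest pos 3 -> NA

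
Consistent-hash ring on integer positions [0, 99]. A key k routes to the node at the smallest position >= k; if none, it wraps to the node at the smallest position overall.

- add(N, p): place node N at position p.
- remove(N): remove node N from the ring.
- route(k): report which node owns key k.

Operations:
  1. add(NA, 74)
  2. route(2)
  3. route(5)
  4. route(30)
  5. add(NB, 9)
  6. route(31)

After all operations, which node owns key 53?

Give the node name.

Answer: NA

Derivation:
Op 1: add NA@74 -> ring=[74:NA]
Op 2: route key 2: smallest pos >= 2 is 74 -> NA
Op 3: route key 5: smallest pos >= 5 is 74 -> NA
Op 4: route key 30: smallest pos >= 30 is 74 -> NA
Op 5: add NB@9 -> ring=[9:NB,74:NA]
Op 6: route key 31: smallest pos >= 31 is 74 -> NA
Final route key 53: smallest pos >= 53 is 74 -> NA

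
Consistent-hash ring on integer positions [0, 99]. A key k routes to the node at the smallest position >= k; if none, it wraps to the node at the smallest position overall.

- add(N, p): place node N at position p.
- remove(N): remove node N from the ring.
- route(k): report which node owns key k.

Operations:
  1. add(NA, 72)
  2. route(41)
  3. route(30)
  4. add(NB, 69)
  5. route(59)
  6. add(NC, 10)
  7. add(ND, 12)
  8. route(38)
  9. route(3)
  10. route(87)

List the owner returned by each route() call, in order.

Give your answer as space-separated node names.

Answer: NA NA NB NB NC NC

Derivation:
Op 1: add NA@72 -> ring=[72:NA]
Op 2: route key 41: smallest pos >= 41 is 72 -> NA
Op 3: route key 30: smallest pos >= 30 is 72 -> NA
Op 4: add NB@69 -> ring=[69:NB,72:NA]
Op 5: route key 59: smallest pos >= 59 is 69 -> NB
Op 6: add NC@10 -> ring=[10:NC,69:NB,72:NA]
Op 7: add ND@12 -> ring=[10:NC,12:ND,69:NB,72:NA]
Op 8: route key 38: smallest pos >= 38 is 69 -> NB
Op 9: route key 3: smallest pos >= 3 is 10 -> NC
Op 10: route key 87: none >= 87, wrap to smallest pos 10 -> NC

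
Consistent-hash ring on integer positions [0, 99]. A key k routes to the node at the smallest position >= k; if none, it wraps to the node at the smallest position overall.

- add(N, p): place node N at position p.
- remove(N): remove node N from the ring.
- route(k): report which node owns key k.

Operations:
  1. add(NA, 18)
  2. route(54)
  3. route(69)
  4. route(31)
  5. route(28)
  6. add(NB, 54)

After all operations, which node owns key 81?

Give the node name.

Answer: NA

Derivation:
Op 1: add NA@18 -> ring=[18:NA]
Op 2: route key 54: none >= 54, wrap to smallest pos 18 -> NA
Op 3: route key 69: none >= 69, wrap to smallest pos 18 -> NA
Op 4: route key 31: none >= 31, wrap to smallest pos 18 -> NA
Op 5: route key 28: none >= 28, wrap to smallest pos 18 -> NA
Op 6: add NB@54 -> ring=[18:NA,54:NB]
Final route key 81: none >= 81, wrap to smallest pos 18 -> NA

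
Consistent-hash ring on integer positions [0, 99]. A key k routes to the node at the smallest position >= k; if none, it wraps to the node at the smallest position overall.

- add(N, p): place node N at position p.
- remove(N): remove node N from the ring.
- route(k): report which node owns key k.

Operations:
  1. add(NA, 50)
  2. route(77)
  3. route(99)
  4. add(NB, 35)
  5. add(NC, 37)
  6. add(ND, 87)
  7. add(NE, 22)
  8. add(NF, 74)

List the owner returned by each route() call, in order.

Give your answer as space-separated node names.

Op 1: add NA@50 -> ring=[50:NA]
Op 2: route key 77: none >= 77, wrap to smallest pos 50 -> NA
Op 3: route key 99: none >= 99, wrap to smallest pos 50 -> NA
Op 4: add NB@35 -> ring=[35:NB,50:NA]
Op 5: add NC@37 -> ring=[35:NB,37:NC,50:NA]
Op 6: add ND@87 -> ring=[35:NB,37:NC,50:NA,87:ND]
Op 7: add NE@22 -> ring=[22:NE,35:NB,37:NC,50:NA,87:ND]
Op 8: add NF@74 -> ring=[22:NE,35:NB,37:NC,50:NA,74:NF,87:ND]

Answer: NA NA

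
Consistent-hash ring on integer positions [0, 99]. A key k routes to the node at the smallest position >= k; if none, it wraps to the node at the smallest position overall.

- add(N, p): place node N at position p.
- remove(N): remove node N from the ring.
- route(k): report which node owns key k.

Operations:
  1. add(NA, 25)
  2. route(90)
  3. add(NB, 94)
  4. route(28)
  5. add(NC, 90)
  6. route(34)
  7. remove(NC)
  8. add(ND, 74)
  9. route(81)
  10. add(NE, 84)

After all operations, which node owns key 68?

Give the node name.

Op 1: add NA@25 -> ring=[25:NA]
Op 2: route key 90: none >= 90, wrap to smallest pos 25 -> NA
Op 3: add NB@94 -> ring=[25:NA,94:NB]
Op 4: route key 28: smallest pos >= 28 is 94 -> NB
Op 5: add NC@90 -> ring=[25:NA,90:NC,94:NB]
Op 6: route key 34: smallest pos >= 34 is 90 -> NC
Op 7: remove NC -> ring=[25:NA,94:NB]
Op 8: add ND@74 -> ring=[25:NA,74:ND,94:NB]
Op 9: route key 81: smallest pos >= 81 is 94 -> NB
Op 10: add NE@84 -> ring=[25:NA,74:ND,84:NE,94:NB]
Final route key 68: smallest pos >= 68 is 74 -> ND

Answer: ND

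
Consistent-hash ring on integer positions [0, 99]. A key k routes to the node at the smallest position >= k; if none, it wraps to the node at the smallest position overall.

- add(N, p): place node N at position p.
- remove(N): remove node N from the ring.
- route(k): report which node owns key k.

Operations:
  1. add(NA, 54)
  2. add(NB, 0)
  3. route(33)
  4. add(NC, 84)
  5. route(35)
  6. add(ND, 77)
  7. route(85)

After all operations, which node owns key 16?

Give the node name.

Op 1: add NA@54 -> ring=[54:NA]
Op 2: add NB@0 -> ring=[0:NB,54:NA]
Op 3: route key 33: smallest pos >= 33 is 54 -> NA
Op 4: add NC@84 -> ring=[0:NB,54:NA,84:NC]
Op 5: route key 35: smallest pos >= 35 is 54 -> NA
Op 6: add ND@77 -> ring=[0:NB,54:NA,77:ND,84:NC]
Op 7: route key 85: none >= 85, wrap to smallest pos 0 -> NB
Final route key 16: smallest pos >= 16 is 54 -> NA

Answer: NA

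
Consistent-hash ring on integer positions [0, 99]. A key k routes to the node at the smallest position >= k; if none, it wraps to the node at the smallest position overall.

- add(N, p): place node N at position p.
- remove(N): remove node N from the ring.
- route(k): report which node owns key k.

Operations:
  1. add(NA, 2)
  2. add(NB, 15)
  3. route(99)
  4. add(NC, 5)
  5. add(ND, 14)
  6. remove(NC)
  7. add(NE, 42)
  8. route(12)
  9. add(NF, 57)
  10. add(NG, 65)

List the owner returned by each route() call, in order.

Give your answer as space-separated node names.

Op 1: add NA@2 -> ring=[2:NA]
Op 2: add NB@15 -> ring=[2:NA,15:NB]
Op 3: route key 99: none >= 99, wrap to smallest pos 2 -> NA
Op 4: add NC@5 -> ring=[2:NA,5:NC,15:NB]
Op 5: add ND@14 -> ring=[2:NA,5:NC,14:ND,15:NB]
Op 6: remove NC -> ring=[2:NA,14:ND,15:NB]
Op 7: add NE@42 -> ring=[2:NA,14:ND,15:NB,42:NE]
Op 8: route key 12: smallest pos >= 12 is 14 -> ND
Op 9: add NF@57 -> ring=[2:NA,14:ND,15:NB,42:NE,57:NF]
Op 10: add NG@65 -> ring=[2:NA,14:ND,15:NB,42:NE,57:NF,65:NG]

Answer: NA ND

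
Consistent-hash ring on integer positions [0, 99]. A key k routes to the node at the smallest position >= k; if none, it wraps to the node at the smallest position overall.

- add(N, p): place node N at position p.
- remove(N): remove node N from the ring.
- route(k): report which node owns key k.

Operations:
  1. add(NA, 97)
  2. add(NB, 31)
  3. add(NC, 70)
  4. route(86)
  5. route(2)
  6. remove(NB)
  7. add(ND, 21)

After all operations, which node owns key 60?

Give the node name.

Answer: NC

Derivation:
Op 1: add NA@97 -> ring=[97:NA]
Op 2: add NB@31 -> ring=[31:NB,97:NA]
Op 3: add NC@70 -> ring=[31:NB,70:NC,97:NA]
Op 4: route key 86: smallest pos >= 86 is 97 -> NA
Op 5: route key 2: smallest pos >= 2 is 31 -> NB
Op 6: remove NB -> ring=[70:NC,97:NA]
Op 7: add ND@21 -> ring=[21:ND,70:NC,97:NA]
Final route key 60: smallest pos >= 60 is 70 -> NC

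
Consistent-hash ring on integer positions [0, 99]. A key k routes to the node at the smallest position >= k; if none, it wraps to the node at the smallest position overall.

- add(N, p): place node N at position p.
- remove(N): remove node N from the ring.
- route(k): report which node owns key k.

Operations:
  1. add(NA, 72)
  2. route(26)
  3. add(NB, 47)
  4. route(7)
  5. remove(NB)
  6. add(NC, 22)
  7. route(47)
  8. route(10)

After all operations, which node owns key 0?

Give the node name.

Answer: NC

Derivation:
Op 1: add NA@72 -> ring=[72:NA]
Op 2: route key 26: smallest pos >= 26 is 72 -> NA
Op 3: add NB@47 -> ring=[47:NB,72:NA]
Op 4: route key 7: smallest pos >= 7 is 47 -> NB
Op 5: remove NB -> ring=[72:NA]
Op 6: add NC@22 -> ring=[22:NC,72:NA]
Op 7: route key 47: smallest pos >= 47 is 72 -> NA
Op 8: route key 10: smallest pos >= 10 is 22 -> NC
Final route key 0: smallest pos >= 0 is 22 -> NC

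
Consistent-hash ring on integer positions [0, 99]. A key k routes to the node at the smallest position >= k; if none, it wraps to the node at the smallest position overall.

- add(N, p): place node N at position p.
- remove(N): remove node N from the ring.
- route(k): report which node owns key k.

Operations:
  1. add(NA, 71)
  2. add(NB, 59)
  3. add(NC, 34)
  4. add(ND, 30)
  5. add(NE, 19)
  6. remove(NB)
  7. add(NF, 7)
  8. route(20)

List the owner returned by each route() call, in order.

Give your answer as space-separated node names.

Answer: ND

Derivation:
Op 1: add NA@71 -> ring=[71:NA]
Op 2: add NB@59 -> ring=[59:NB,71:NA]
Op 3: add NC@34 -> ring=[34:NC,59:NB,71:NA]
Op 4: add ND@30 -> ring=[30:ND,34:NC,59:NB,71:NA]
Op 5: add NE@19 -> ring=[19:NE,30:ND,34:NC,59:NB,71:NA]
Op 6: remove NB -> ring=[19:NE,30:ND,34:NC,71:NA]
Op 7: add NF@7 -> ring=[7:NF,19:NE,30:ND,34:NC,71:NA]
Op 8: route key 20: smallest pos >= 20 is 30 -> ND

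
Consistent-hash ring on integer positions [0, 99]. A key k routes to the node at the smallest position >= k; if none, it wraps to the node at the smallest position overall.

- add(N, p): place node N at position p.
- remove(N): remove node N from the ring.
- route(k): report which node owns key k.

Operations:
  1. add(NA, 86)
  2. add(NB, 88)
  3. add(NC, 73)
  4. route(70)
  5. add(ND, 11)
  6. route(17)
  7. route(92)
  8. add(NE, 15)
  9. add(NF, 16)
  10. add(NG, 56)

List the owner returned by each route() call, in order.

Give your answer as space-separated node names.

Op 1: add NA@86 -> ring=[86:NA]
Op 2: add NB@88 -> ring=[86:NA,88:NB]
Op 3: add NC@73 -> ring=[73:NC,86:NA,88:NB]
Op 4: route key 70: smallest pos >= 70 is 73 -> NC
Op 5: add ND@11 -> ring=[11:ND,73:NC,86:NA,88:NB]
Op 6: route key 17: smallest pos >= 17 is 73 -> NC
Op 7: route key 92: none >= 92, wrap to smallest pos 11 -> ND
Op 8: add NE@15 -> ring=[11:ND,15:NE,73:NC,86:NA,88:NB]
Op 9: add NF@16 -> ring=[11:ND,15:NE,16:NF,73:NC,86:NA,88:NB]
Op 10: add NG@56 -> ring=[11:ND,15:NE,16:NF,56:NG,73:NC,86:NA,88:NB]

Answer: NC NC ND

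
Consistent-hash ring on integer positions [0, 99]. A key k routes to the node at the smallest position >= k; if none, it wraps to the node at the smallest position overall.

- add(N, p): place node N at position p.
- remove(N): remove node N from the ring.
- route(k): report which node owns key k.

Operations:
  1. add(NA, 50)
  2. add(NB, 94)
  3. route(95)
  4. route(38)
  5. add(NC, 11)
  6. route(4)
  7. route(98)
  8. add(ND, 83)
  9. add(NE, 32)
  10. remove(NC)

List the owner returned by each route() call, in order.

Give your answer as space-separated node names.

Answer: NA NA NC NC

Derivation:
Op 1: add NA@50 -> ring=[50:NA]
Op 2: add NB@94 -> ring=[50:NA,94:NB]
Op 3: route key 95: none >= 95, wrap to smallest pos 50 -> NA
Op 4: route key 38: smallest pos >= 38 is 50 -> NA
Op 5: add NC@11 -> ring=[11:NC,50:NA,94:NB]
Op 6: route key 4: smallest pos >= 4 is 11 -> NC
Op 7: route key 98: none >= 98, wrap to smallest pos 11 -> NC
Op 8: add ND@83 -> ring=[11:NC,50:NA,83:ND,94:NB]
Op 9: add NE@32 -> ring=[11:NC,32:NE,50:NA,83:ND,94:NB]
Op 10: remove NC -> ring=[32:NE,50:NA,83:ND,94:NB]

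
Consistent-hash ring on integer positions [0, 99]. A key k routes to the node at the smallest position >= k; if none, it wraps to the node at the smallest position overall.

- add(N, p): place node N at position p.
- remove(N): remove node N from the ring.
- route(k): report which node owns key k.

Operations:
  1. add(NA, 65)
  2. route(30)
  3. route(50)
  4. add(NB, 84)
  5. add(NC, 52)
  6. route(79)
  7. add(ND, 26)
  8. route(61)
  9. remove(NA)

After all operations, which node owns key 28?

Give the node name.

Answer: NC

Derivation:
Op 1: add NA@65 -> ring=[65:NA]
Op 2: route key 30: smallest pos >= 30 is 65 -> NA
Op 3: route key 50: smallest pos >= 50 is 65 -> NA
Op 4: add NB@84 -> ring=[65:NA,84:NB]
Op 5: add NC@52 -> ring=[52:NC,65:NA,84:NB]
Op 6: route key 79: smallest pos >= 79 is 84 -> NB
Op 7: add ND@26 -> ring=[26:ND,52:NC,65:NA,84:NB]
Op 8: route key 61: smallest pos >= 61 is 65 -> NA
Op 9: remove NA -> ring=[26:ND,52:NC,84:NB]
Final route key 28: smallest pos >= 28 is 52 -> NC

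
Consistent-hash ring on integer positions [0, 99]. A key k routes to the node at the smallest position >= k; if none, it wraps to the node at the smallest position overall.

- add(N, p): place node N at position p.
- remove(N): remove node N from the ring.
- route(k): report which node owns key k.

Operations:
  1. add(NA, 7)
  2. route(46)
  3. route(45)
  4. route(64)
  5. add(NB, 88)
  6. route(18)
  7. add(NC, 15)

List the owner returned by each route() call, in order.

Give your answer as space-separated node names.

Op 1: add NA@7 -> ring=[7:NA]
Op 2: route key 46: none >= 46, wrap to smallest pos 7 -> NA
Op 3: route key 45: none >= 45, wrap to smallest pos 7 -> NA
Op 4: route key 64: none >= 64, wrap to smallest pos 7 -> NA
Op 5: add NB@88 -> ring=[7:NA,88:NB]
Op 6: route key 18: smallest pos >= 18 is 88 -> NB
Op 7: add NC@15 -> ring=[7:NA,15:NC,88:NB]

Answer: NA NA NA NB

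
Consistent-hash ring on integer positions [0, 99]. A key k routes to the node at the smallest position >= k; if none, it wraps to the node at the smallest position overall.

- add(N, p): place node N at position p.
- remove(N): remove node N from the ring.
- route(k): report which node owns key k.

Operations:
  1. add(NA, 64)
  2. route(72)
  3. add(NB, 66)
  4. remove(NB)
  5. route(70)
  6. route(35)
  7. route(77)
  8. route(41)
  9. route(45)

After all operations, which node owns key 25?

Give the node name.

Answer: NA

Derivation:
Op 1: add NA@64 -> ring=[64:NA]
Op 2: route key 72: none >= 72, wrap to smallest pos 64 -> NA
Op 3: add NB@66 -> ring=[64:NA,66:NB]
Op 4: remove NB -> ring=[64:NA]
Op 5: route key 70: none >= 70, wrap to smallest pos 64 -> NA
Op 6: route key 35: smallest pos >= 35 is 64 -> NA
Op 7: route key 77: none >= 77, wrap to smallest pos 64 -> NA
Op 8: route key 41: smallest pos >= 41 is 64 -> NA
Op 9: route key 45: smallest pos >= 45 is 64 -> NA
Final route key 25: smallest pos >= 25 is 64 -> NA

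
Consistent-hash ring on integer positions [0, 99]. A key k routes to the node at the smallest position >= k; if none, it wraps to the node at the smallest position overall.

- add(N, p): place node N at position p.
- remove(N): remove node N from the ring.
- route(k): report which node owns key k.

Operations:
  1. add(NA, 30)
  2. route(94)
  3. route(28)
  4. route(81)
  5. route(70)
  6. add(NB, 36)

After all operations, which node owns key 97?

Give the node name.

Op 1: add NA@30 -> ring=[30:NA]
Op 2: route key 94: none >= 94, wrap to smallest pos 30 -> NA
Op 3: route key 28: smallest pos >= 28 is 30 -> NA
Op 4: route key 81: none >= 81, wrap to smallest pos 30 -> NA
Op 5: route key 70: none >= 70, wrap to smallest pos 30 -> NA
Op 6: add NB@36 -> ring=[30:NA,36:NB]
Final route key 97: none >= 97, wrap to smallest pos 30 -> NA

Answer: NA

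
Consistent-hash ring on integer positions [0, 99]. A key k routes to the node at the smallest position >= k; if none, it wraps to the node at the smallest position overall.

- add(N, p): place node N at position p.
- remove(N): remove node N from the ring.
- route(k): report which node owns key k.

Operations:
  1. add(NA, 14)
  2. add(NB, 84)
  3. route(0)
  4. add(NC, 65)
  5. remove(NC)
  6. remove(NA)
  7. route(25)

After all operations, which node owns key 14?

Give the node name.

Answer: NB

Derivation:
Op 1: add NA@14 -> ring=[14:NA]
Op 2: add NB@84 -> ring=[14:NA,84:NB]
Op 3: route key 0: smallest pos >= 0 is 14 -> NA
Op 4: add NC@65 -> ring=[14:NA,65:NC,84:NB]
Op 5: remove NC -> ring=[14:NA,84:NB]
Op 6: remove NA -> ring=[84:NB]
Op 7: route key 25: smallest pos >= 25 is 84 -> NB
Final route key 14: smallest pos >= 14 is 84 -> NB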